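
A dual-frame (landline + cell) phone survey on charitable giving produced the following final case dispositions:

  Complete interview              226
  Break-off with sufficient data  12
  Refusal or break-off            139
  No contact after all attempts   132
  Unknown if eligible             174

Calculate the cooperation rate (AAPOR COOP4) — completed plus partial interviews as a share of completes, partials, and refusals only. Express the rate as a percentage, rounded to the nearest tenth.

Top: 226 + 12 = 238
Denominator: 226 + 12 + 139 = 377
COOP4 = 238 / 377 = 0.6313

63.1%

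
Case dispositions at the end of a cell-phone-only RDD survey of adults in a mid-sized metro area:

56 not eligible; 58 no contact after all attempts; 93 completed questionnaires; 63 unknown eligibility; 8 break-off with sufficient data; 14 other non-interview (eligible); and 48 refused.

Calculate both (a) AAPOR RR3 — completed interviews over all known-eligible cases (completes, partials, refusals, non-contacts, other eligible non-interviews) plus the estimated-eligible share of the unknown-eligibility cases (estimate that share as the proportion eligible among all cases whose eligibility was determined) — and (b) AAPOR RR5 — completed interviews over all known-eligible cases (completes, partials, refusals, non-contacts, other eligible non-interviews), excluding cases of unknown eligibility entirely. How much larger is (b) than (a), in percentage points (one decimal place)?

7.8

Num → 93
Determined eligible → 93 + 8 + 48 + 58 + 14 = 221
e = 221 / (221 + 56) = 221 / 277 = 0.7978
Eligible share of unknowns → 0.7978 × 63 = 50.26
Denom → 221 + 50.26 = 271.26
RR3 = 93 / 271.26 = 0.3428
Denom → 93 + 8 + 48 + 58 + 14 = 221
RR5 = 93 / 221 = 0.4208
Difference = 42.08 − 34.28 = 7.80 percentage points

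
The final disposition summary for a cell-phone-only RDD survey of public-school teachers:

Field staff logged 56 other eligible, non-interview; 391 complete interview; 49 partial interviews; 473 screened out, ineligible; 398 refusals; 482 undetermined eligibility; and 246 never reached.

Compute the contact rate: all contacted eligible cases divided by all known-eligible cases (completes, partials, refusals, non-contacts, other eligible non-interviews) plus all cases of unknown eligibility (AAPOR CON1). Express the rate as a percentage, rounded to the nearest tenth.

55.1%

Numerator: 391 + 49 + 398 + 56 = 894
Denominator: 391 + 49 + 398 + 246 + 56 + 482 = 1622
CON1 = 894 / 1622 = 0.5512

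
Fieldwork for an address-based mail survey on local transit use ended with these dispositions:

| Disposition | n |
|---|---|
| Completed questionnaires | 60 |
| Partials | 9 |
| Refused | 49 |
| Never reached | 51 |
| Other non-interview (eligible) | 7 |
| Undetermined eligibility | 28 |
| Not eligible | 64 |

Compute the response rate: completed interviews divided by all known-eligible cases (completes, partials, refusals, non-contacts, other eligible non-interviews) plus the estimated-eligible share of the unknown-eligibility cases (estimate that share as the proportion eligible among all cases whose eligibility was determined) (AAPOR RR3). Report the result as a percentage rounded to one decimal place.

30.5%

Num → 60
Known eligible → 60 + 9 + 49 + 51 + 7 = 176
e = 176 / (176 + 64) = 176 / 240 = 0.7333
e × U → 0.7333 × 28 = 20.53
Base → 176 + 20.53 = 196.53
RR3 = 60 / 196.53 = 0.3053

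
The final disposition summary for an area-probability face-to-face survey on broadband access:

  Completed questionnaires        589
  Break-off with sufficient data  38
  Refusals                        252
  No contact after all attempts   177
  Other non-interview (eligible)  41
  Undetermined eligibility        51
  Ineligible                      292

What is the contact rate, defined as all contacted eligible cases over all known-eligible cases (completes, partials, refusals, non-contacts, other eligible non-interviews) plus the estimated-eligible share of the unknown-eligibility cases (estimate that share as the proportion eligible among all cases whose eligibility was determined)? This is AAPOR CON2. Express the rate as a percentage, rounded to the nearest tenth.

Top → 589 + 38 + 252 + 41 = 920
Known eligible → 589 + 38 + 252 + 177 + 41 = 1097
e = 1097 / (1097 + 292) = 1097 / 1389 = 0.7898
Eligible share of unknowns → 0.7898 × 51 = 40.28
Denominator → 1097 + 40.28 = 1137.28
CON2 = 920 / 1137.28 = 0.8089

80.9%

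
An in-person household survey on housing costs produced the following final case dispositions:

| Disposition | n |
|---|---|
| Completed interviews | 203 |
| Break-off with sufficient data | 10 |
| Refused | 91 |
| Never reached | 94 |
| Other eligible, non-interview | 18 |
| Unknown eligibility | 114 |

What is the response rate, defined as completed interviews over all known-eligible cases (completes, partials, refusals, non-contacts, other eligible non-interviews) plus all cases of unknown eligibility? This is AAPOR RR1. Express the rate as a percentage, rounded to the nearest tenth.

38.3%

Top = 203
Denom = 203 + 10 + 91 + 94 + 18 + 114 = 530
RR1 = 203 / 530 = 0.3830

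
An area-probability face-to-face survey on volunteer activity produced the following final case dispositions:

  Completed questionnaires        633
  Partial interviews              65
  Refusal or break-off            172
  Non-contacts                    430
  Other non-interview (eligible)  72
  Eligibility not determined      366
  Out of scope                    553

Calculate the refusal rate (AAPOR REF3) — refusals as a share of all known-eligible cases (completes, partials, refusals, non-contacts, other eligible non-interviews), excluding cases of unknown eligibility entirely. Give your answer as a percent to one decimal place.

12.5%

Num = 172
Denominator = 633 + 65 + 172 + 430 + 72 = 1372
REF3 = 172 / 1372 = 0.1254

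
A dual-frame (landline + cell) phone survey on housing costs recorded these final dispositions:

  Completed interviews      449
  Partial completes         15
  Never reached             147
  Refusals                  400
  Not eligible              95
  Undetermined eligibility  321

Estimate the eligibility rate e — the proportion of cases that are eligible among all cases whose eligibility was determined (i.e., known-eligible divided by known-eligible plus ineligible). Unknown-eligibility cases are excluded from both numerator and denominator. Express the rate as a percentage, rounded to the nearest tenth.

91.4%

Eligible (known) → 449 + 15 + 400 + 147 = 1011
e = 1011 / (1011 + 95) = 1011 / 1106 = 0.9141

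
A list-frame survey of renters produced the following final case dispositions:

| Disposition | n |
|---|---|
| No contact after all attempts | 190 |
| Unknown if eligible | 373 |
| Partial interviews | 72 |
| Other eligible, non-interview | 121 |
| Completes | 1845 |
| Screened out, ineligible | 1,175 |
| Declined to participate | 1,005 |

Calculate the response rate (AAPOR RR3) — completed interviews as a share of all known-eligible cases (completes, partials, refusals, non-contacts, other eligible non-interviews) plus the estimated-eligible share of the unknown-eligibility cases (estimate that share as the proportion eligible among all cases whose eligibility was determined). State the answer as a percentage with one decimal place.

Num → 1845
Determined eligible → 1845 + 72 + 1005 + 190 + 121 = 3233
e = 3233 / (3233 + 1175) = 3233 / 4408 = 0.7334
e × U → 0.7334 × 373 = 273.56
Denom → 3233 + 273.56 = 3506.56
RR3 = 1845 / 3506.56 = 0.5262

52.6%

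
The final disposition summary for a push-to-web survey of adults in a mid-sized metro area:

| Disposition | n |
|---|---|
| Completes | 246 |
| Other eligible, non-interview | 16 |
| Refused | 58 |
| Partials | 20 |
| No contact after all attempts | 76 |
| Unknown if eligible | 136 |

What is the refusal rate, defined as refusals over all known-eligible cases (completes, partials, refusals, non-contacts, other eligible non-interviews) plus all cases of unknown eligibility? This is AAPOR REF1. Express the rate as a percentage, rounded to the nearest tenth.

Numerator → 58
Denominator → 246 + 20 + 58 + 76 + 16 + 136 = 552
REF1 = 58 / 552 = 0.1051

10.5%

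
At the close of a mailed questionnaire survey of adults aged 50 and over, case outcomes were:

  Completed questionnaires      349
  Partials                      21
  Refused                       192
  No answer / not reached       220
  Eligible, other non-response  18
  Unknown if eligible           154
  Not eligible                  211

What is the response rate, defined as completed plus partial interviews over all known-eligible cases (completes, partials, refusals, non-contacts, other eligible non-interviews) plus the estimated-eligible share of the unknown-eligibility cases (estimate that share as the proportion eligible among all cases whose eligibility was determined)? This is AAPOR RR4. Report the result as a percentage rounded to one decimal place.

40.1%

Numerator = 349 + 21 = 370
Known eligible = 349 + 21 + 192 + 220 + 18 = 800
e = 800 / (800 + 211) = 800 / 1011 = 0.7913
Estimated eligible among unknowns = 0.7913 × 154 = 121.86
Base = 800 + 121.86 = 921.86
RR4 = 370 / 921.86 = 0.4014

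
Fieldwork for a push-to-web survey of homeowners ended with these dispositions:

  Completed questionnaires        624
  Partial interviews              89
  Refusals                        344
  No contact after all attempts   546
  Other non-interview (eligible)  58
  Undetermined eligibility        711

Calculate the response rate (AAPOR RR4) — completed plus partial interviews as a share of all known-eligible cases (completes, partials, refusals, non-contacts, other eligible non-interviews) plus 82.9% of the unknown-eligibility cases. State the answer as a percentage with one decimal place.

31.7%

Numerator: 624 + 89 = 713
Known eligible: 624 + 89 + 344 + 546 + 58 = 1661
e × U: 0.8290 × 711 = 589.42
Denom: 1661 + 589.42 = 2250.42
RR4 = 713 / 2250.42 = 0.3168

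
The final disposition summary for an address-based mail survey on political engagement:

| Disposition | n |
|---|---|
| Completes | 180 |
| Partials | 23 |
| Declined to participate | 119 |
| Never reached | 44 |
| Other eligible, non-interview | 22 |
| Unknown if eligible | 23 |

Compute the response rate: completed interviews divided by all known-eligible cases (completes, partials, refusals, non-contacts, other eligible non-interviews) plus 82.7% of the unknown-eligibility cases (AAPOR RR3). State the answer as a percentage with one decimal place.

44.2%

Top = 180
Eligible (known) = 180 + 23 + 119 + 44 + 22 = 388
e × U = 0.8270 × 23 = 19.02
Denom = 388 + 19.02 = 407.02
RR3 = 180 / 407.02 = 0.4422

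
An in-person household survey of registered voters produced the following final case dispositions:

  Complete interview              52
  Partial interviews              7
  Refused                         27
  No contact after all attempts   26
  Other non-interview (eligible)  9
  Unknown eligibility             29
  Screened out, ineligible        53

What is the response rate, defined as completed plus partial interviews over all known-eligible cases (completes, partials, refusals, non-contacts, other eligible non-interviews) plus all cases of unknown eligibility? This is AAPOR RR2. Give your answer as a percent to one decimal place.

39.3%

Top = 52 + 7 = 59
Base = 52 + 7 + 27 + 26 + 9 + 29 = 150
RR2 = 59 / 150 = 0.3933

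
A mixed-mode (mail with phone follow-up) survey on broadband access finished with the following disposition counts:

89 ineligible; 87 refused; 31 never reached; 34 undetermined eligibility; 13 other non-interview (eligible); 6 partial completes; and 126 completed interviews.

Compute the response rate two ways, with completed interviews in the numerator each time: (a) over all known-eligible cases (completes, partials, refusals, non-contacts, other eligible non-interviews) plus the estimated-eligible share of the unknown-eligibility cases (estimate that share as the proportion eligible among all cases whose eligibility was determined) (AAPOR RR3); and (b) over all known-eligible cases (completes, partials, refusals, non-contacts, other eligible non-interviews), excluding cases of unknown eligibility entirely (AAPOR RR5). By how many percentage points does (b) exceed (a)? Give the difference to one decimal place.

4.2

Top = 126
Known eligible = 126 + 6 + 87 + 31 + 13 = 263
e = 263 / (263 + 89) = 263 / 352 = 0.7472
Estimated eligible among unknowns = 0.7472 × 34 = 25.40
Base = 263 + 25.40 = 288.40
RR3 = 126 / 288.40 = 0.4369
Base = 126 + 6 + 87 + 31 + 13 = 263
RR5 = 126 / 263 = 0.4791
Difference = 47.91 − 43.69 = 4.22 percentage points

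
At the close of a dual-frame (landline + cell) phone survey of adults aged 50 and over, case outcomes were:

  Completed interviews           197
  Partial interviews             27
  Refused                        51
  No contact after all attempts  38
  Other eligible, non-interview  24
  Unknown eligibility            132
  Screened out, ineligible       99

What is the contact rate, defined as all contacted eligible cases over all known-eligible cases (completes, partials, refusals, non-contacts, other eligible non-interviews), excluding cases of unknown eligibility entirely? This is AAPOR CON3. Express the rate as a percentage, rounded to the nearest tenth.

Num = 197 + 27 + 51 + 24 = 299
Denom = 197 + 27 + 51 + 38 + 24 = 337
CON3 = 299 / 337 = 0.8872

88.7%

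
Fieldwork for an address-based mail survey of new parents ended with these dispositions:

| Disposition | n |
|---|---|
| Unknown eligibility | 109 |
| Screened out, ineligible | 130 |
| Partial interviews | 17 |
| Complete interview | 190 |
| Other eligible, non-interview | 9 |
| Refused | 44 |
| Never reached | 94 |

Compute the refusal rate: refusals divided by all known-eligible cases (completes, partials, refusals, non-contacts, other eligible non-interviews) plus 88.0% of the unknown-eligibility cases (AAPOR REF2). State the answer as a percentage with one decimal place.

Top: 44
Eligible (known): 190 + 17 + 44 + 94 + 9 = 354
Estimated eligible among unknowns: 0.8800 × 109 = 95.92
Denom: 354 + 95.92 = 449.92
REF2 = 44 / 449.92 = 0.0978

9.8%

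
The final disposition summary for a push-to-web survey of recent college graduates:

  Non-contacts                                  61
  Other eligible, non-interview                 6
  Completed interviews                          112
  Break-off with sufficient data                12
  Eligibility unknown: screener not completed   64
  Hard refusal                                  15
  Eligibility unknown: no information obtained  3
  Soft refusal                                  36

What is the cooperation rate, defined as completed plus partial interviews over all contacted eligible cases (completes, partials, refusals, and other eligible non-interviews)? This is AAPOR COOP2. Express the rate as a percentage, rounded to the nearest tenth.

Refusals = 15 + 36 = 51
Unknown if eligible = 64 + 3 = 67
Top: 112 + 12 = 124
Base: 112 + 12 + 51 + 6 = 181
COOP2 = 124 / 181 = 0.6851

68.5%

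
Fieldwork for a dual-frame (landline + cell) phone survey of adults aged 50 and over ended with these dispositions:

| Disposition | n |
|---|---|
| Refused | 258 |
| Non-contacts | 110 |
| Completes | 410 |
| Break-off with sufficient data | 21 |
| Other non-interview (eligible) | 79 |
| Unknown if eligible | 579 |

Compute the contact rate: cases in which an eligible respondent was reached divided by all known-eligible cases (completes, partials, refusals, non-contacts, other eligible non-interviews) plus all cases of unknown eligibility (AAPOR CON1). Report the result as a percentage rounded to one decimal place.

52.7%

Top: 410 + 21 + 258 + 79 = 768
Denom: 410 + 21 + 258 + 110 + 79 + 579 = 1457
CON1 = 768 / 1457 = 0.5271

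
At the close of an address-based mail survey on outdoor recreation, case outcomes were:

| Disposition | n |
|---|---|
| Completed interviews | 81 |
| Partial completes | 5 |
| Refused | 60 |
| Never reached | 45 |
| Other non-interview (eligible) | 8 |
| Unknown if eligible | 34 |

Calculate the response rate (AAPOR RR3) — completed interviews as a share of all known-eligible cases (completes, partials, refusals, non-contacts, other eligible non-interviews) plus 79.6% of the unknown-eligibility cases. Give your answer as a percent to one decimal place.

Num: 81
Known eligible: 81 + 5 + 60 + 45 + 8 = 199
Estimated eligible among unknowns: 0.7960 × 34 = 27.06
Denom: 199 + 27.06 = 226.06
RR3 = 81 / 226.06 = 0.3583

35.8%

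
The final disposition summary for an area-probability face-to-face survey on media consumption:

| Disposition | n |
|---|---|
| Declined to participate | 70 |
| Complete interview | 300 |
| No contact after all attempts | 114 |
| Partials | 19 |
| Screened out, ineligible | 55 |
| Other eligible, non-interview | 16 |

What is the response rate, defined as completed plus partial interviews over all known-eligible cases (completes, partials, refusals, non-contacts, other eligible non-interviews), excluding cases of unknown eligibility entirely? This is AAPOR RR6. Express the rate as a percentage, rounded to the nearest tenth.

61.5%

Numerator → 300 + 19 = 319
Base → 300 + 19 + 70 + 114 + 16 = 519
RR6 = 319 / 519 = 0.6146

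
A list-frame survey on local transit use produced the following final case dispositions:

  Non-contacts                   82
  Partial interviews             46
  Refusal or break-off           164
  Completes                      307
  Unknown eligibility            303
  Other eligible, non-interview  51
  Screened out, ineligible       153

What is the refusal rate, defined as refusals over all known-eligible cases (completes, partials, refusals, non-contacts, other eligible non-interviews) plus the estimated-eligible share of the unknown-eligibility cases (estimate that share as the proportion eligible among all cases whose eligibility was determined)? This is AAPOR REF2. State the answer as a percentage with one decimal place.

18.3%

Top = 164
Determined eligible = 307 + 46 + 164 + 82 + 51 = 650
e = 650 / (650 + 153) = 650 / 803 = 0.8095
Estimated eligible among unknowns = 0.8095 × 303 = 245.28
Denominator = 650 + 245.28 = 895.28
REF2 = 164 / 895.28 = 0.1832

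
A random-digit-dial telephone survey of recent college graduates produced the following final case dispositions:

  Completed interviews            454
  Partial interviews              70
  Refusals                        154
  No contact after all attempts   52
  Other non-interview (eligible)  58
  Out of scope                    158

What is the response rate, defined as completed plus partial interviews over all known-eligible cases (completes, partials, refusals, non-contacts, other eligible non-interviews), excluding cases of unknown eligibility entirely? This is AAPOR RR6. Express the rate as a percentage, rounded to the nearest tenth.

Num: 454 + 70 = 524
Denom: 454 + 70 + 154 + 52 + 58 = 788
RR6 = 524 / 788 = 0.6650

66.5%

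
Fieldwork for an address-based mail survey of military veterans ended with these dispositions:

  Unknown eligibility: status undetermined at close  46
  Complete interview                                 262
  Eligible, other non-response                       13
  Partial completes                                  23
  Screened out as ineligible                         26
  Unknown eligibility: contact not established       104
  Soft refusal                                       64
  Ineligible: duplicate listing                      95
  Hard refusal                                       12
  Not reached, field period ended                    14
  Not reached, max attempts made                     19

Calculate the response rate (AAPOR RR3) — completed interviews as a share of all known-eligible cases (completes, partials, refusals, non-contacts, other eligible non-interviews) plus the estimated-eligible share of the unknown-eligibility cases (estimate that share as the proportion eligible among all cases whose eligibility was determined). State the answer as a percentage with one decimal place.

50.1%

Refused = 12 + 64 = 76
Never reached = 14 + 19 = 33
Unknown if eligible = 104 + 46 = 150
Not eligible = 26 + 95 = 121
Top: 262
Known eligible: 262 + 23 + 76 + 33 + 13 = 407
e = 407 / (407 + 121) = 407 / 528 = 0.7708
Eligible share of unknowns: 0.7708 × 150 = 115.62
Denominator: 407 + 115.62 = 522.62
RR3 = 262 / 522.62 = 0.5013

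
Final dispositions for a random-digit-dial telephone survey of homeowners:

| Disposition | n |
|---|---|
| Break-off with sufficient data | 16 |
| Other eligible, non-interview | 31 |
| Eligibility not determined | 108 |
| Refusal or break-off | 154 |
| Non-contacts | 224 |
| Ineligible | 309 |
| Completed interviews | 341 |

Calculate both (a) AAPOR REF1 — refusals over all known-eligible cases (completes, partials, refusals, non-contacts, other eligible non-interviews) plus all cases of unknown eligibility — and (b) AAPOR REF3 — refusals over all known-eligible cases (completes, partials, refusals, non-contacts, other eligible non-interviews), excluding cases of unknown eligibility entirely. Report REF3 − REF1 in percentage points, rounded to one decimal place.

Top → 154
Base → 341 + 16 + 154 + 224 + 31 + 108 = 874
REF1 = 154 / 874 = 0.1762
Base → 341 + 16 + 154 + 224 + 31 = 766
REF3 = 154 / 766 = 0.2010
Difference = 20.10 − 17.62 = 2.48 percentage points

2.5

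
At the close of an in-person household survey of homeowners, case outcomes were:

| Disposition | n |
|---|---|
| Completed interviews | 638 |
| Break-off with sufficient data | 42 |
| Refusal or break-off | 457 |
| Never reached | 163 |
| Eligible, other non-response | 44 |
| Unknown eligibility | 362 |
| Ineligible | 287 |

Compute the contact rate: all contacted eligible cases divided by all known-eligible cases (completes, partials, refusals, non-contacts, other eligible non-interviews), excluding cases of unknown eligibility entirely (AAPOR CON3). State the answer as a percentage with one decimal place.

87.9%

Numerator = 638 + 42 + 457 + 44 = 1181
Denom = 638 + 42 + 457 + 163 + 44 = 1344
CON3 = 1181 / 1344 = 0.8787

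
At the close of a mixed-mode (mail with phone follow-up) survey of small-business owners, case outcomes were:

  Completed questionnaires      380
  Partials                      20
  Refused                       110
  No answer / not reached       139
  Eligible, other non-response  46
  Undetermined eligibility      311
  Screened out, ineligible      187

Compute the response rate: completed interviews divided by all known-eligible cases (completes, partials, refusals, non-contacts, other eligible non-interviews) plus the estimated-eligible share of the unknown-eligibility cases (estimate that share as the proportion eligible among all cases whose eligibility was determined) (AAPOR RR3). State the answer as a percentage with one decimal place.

Top = 380
Known eligible = 380 + 20 + 110 + 139 + 46 = 695
e = 695 / (695 + 187) = 695 / 882 = 0.7880
Estimated eligible among unknowns = 0.7880 × 311 = 245.07
Denom = 695 + 245.07 = 940.07
RR3 = 380 / 940.07 = 0.4042

40.4%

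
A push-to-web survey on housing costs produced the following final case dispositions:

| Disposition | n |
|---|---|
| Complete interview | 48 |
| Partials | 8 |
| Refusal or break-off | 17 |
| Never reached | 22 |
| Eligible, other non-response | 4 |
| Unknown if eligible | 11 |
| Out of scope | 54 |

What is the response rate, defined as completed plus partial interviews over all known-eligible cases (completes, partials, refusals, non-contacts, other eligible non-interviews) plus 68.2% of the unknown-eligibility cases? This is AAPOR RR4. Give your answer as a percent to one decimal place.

52.6%

Num: 48 + 8 = 56
Determined eligible: 48 + 8 + 17 + 22 + 4 = 99
Estimated eligible among unknowns: 0.6820 × 11 = 7.50
Denominator: 99 + 7.50 = 106.50
RR4 = 56 / 106.50 = 0.5258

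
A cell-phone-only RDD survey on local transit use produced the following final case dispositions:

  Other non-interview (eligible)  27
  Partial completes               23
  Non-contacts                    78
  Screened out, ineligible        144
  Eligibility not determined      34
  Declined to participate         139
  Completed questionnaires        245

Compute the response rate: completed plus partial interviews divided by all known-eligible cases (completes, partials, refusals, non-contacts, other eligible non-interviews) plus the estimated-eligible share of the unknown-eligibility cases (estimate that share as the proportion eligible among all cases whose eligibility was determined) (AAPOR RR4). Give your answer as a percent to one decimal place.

49.8%

Top: 245 + 23 = 268
Eligible (known): 245 + 23 + 139 + 78 + 27 = 512
e = 512 / (512 + 144) = 512 / 656 = 0.7805
Estimated eligible among unknowns: 0.7805 × 34 = 26.54
Base: 512 + 26.54 = 538.54
RR4 = 268 / 538.54 = 0.4976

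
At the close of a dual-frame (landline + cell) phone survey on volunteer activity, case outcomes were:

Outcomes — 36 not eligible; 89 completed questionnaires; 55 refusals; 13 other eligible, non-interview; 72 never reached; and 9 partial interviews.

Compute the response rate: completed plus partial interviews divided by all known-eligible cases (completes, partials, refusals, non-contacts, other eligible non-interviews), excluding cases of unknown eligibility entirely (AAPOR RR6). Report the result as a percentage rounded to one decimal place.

41.2%

Num → 89 + 9 = 98
Denominator → 89 + 9 + 55 + 72 + 13 = 238
RR6 = 98 / 238 = 0.4118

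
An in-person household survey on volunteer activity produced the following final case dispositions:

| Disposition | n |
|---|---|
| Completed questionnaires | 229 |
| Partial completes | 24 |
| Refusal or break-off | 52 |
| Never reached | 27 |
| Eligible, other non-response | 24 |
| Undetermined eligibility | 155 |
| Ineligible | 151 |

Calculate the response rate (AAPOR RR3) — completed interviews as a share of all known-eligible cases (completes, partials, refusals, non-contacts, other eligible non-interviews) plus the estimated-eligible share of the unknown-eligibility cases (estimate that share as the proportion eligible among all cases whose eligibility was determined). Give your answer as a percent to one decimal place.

49.3%

Num → 229
Known eligible → 229 + 24 + 52 + 27 + 24 = 356
e = 356 / (356 + 151) = 356 / 507 = 0.7022
Estimated eligible among unknowns → 0.7022 × 155 = 108.84
Denominator → 356 + 108.84 = 464.84
RR3 = 229 / 464.84 = 0.4926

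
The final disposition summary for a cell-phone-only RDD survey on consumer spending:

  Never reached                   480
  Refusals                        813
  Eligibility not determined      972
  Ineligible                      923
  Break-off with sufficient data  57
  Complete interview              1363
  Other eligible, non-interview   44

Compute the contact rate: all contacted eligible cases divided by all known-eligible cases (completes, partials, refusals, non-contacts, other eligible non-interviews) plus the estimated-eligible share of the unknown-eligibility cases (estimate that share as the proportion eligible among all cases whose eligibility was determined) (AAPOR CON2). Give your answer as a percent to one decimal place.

Numerator: 1363 + 57 + 813 + 44 = 2277
Determined eligible: 1363 + 57 + 813 + 480 + 44 = 2757
e = 2757 / (2757 + 923) = 2757 / 3680 = 0.7492
e × U: 0.7492 × 972 = 728.22
Denominator: 2757 + 728.22 = 3485.22
CON2 = 2277 / 3485.22 = 0.6533

65.3%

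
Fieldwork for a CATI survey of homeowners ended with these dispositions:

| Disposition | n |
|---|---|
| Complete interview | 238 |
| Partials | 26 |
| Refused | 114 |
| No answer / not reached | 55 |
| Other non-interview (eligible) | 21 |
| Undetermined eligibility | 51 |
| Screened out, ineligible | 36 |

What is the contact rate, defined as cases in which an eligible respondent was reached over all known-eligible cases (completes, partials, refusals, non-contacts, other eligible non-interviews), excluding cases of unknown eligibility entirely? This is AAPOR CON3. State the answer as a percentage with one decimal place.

87.9%

Top = 238 + 26 + 114 + 21 = 399
Denom = 238 + 26 + 114 + 55 + 21 = 454
CON3 = 399 / 454 = 0.8789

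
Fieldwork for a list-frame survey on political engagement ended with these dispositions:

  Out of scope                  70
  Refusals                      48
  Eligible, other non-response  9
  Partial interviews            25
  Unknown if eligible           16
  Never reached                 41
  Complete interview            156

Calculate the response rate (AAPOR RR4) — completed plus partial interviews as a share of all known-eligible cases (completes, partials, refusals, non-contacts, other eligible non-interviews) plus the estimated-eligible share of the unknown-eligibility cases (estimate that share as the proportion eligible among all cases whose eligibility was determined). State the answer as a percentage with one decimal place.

62.0%

Num → 156 + 25 = 181
Known eligible → 156 + 25 + 48 + 41 + 9 = 279
e = 279 / (279 + 70) = 279 / 349 = 0.7994
Estimated eligible among unknowns → 0.7994 × 16 = 12.79
Denom → 279 + 12.79 = 291.79
RR4 = 181 / 291.79 = 0.6203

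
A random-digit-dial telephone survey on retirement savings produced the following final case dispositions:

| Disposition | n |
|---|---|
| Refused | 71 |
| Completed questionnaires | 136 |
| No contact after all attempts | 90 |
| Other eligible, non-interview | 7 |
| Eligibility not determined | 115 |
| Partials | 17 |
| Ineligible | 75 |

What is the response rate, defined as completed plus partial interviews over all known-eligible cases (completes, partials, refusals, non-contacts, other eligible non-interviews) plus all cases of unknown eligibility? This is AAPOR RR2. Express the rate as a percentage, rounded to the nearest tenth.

35.1%

Numerator: 136 + 17 = 153
Denom: 136 + 17 + 71 + 90 + 7 + 115 = 436
RR2 = 153 / 436 = 0.3509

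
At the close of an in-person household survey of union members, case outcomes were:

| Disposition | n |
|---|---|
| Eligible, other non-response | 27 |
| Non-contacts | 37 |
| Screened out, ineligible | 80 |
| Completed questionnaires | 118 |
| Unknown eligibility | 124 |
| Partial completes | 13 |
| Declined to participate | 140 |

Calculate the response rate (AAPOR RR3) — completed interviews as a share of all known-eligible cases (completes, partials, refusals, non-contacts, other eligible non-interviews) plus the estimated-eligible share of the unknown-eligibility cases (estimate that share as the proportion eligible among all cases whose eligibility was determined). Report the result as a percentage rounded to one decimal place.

Num: 118
Determined eligible: 118 + 13 + 140 + 37 + 27 = 335
e = 335 / (335 + 80) = 335 / 415 = 0.8072
e × U: 0.8072 × 124 = 100.09
Base: 335 + 100.09 = 435.09
RR3 = 118 / 435.09 = 0.2712

27.1%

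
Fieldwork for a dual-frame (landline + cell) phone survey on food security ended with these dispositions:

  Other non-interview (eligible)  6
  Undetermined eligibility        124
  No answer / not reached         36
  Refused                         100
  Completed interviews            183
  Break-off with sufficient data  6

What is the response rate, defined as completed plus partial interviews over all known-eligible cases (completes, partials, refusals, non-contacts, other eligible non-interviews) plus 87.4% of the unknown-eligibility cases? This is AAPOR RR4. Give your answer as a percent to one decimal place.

Numerator: 183 + 6 = 189
Known eligible: 183 + 6 + 100 + 36 + 6 = 331
e × U: 0.8740 × 124 = 108.38
Denominator: 331 + 108.38 = 439.38
RR4 = 189 / 439.38 = 0.4302

43.0%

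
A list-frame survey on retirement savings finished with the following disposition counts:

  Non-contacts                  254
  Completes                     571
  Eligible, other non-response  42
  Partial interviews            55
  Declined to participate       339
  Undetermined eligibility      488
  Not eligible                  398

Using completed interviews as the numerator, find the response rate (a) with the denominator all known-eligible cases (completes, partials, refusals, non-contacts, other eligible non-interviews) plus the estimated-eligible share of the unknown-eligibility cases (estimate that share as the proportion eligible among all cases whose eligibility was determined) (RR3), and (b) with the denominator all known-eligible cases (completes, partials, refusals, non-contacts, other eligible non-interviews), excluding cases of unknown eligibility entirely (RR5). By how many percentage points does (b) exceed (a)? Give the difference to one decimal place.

Numerator: 571
Determined eligible: 571 + 55 + 339 + 254 + 42 = 1261
e = 1261 / (1261 + 398) = 1261 / 1659 = 0.7601
e × U: 0.7601 × 488 = 370.93
Base: 1261 + 370.93 = 1631.93
RR3 = 571 / 1631.93 = 0.3499
Base: 571 + 55 + 339 + 254 + 42 = 1261
RR5 = 571 / 1261 = 0.4528
Difference = 45.28 − 34.99 = 10.29 percentage points

10.3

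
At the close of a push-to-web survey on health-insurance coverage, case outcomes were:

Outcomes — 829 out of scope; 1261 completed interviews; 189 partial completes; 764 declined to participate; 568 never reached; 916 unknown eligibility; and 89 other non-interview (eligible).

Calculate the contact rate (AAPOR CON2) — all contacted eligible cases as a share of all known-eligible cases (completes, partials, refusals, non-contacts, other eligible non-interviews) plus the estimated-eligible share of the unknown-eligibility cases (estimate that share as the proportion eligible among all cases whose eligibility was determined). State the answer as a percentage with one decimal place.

64.3%

Top → 1261 + 189 + 764 + 89 = 2303
Determined eligible → 1261 + 189 + 764 + 568 + 89 = 2871
e = 2871 / (2871 + 829) = 2871 / 3700 = 0.7759
Estimated eligible among unknowns → 0.7759 × 916 = 710.72
Denominator → 2871 + 710.72 = 3581.72
CON2 = 2303 / 3581.72 = 0.6430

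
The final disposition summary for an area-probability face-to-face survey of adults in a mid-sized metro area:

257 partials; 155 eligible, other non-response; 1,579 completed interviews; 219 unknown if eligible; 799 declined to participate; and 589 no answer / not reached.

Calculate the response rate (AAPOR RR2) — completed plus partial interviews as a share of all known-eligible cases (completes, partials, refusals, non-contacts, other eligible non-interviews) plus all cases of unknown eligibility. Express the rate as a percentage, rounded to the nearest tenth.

51.0%

Top: 1579 + 257 = 1836
Base: 1579 + 257 + 799 + 589 + 155 + 219 = 3598
RR2 = 1836 / 3598 = 0.5103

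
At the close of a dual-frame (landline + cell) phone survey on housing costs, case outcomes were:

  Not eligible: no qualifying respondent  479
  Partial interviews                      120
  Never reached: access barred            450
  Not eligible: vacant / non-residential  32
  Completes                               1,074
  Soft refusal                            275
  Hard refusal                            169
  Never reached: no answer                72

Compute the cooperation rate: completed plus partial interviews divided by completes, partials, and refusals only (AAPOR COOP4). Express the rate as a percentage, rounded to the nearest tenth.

72.9%

Refusal or break-off = 169 + 275 = 444
Never reached = 72 + 450 = 522
Not eligible = 479 + 32 = 511
Numerator = 1074 + 120 = 1194
Denom = 1074 + 120 + 444 = 1638
COOP4 = 1194 / 1638 = 0.7289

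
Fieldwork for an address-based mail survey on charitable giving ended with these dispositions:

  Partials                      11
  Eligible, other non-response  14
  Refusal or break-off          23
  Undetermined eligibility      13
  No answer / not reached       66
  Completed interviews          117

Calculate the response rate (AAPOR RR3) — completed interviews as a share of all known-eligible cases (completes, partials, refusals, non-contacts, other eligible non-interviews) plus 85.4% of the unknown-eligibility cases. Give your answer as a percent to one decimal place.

Top → 117
Determined eligible → 117 + 11 + 23 + 66 + 14 = 231
Eligible share of unknowns → 0.8540 × 13 = 11.10
Base → 231 + 11.10 = 242.10
RR3 = 117 / 242.10 = 0.4833

48.3%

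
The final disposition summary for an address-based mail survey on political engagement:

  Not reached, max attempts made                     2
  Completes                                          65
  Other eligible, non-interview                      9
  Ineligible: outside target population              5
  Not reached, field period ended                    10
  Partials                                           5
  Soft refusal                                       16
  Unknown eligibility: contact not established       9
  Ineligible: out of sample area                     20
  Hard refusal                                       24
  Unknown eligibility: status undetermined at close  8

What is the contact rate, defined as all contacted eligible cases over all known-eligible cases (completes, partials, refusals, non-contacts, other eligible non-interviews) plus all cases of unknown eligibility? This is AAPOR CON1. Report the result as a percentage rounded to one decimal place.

80.4%

Refusals = 24 + 16 = 40
No contact after all attempts = 10 + 2 = 12
Unknown if eligible = 9 + 8 = 17
Ineligible = 5 + 20 = 25
Top: 65 + 5 + 40 + 9 = 119
Base: 65 + 5 + 40 + 12 + 9 + 17 = 148
CON1 = 119 / 148 = 0.8041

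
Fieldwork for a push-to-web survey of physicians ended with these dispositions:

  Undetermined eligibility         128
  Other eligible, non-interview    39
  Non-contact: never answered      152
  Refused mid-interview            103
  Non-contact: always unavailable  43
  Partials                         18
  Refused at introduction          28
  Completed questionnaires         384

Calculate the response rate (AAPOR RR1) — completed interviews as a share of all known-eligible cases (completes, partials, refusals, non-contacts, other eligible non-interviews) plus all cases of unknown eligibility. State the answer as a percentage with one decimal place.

42.9%

Refused = 28 + 103 = 131
No contact after all attempts = 152 + 43 = 195
Num → 384
Denom → 384 + 18 + 131 + 195 + 39 + 128 = 895
RR1 = 384 / 895 = 0.4291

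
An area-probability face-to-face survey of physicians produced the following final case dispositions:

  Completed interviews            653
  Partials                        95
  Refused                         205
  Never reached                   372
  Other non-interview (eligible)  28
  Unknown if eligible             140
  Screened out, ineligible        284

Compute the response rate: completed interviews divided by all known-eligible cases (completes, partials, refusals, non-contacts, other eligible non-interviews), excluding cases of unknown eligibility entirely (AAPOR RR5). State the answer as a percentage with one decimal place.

Top → 653
Denominator → 653 + 95 + 205 + 372 + 28 = 1353
RR5 = 653 / 1353 = 0.4826

48.3%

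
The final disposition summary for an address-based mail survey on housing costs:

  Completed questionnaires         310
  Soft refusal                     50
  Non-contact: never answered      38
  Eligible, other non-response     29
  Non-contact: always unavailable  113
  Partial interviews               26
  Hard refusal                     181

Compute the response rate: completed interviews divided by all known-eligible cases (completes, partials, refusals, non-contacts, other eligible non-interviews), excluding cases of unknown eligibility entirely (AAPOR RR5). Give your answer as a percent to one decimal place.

41.5%

Refused = 181 + 50 = 231
Never reached = 38 + 113 = 151
Num = 310
Base = 310 + 26 + 231 + 151 + 29 = 747
RR5 = 310 / 747 = 0.4150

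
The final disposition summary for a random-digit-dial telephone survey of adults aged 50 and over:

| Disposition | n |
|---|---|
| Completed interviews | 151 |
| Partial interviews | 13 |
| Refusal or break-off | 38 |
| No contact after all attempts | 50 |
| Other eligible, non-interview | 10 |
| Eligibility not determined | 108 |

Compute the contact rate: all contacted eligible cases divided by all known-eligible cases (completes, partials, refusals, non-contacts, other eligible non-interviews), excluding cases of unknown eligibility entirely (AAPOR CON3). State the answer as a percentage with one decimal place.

80.9%

Numerator → 151 + 13 + 38 + 10 = 212
Denom → 151 + 13 + 38 + 50 + 10 = 262
CON3 = 212 / 262 = 0.8092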